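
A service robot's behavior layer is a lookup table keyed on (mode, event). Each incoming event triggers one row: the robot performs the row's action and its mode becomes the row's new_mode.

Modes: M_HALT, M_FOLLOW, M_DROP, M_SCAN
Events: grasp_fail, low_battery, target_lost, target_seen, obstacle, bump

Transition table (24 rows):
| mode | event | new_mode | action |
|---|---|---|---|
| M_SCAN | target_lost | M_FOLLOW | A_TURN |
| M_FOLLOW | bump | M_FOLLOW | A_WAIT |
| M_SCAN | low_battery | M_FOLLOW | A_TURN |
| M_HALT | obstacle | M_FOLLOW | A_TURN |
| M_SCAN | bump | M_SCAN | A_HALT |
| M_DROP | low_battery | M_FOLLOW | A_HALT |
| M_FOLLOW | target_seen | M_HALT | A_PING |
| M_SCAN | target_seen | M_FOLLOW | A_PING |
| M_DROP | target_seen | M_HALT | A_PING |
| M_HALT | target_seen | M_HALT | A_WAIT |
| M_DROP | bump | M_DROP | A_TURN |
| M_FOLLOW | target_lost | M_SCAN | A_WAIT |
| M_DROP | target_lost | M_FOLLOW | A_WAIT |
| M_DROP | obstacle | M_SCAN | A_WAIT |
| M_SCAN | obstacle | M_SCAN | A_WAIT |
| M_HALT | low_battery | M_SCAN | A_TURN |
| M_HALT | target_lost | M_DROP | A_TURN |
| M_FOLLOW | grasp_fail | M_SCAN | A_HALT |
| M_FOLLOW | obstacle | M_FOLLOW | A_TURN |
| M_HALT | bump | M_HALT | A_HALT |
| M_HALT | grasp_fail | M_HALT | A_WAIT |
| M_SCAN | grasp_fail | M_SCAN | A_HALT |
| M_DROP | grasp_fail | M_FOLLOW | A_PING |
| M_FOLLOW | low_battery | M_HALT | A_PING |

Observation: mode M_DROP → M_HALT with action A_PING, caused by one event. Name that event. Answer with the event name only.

target_seen

try grasp_fail: (M_DROP, grasp_fail) → (M_FOLLOW, A_PING)
try low_battery: (M_DROP, low_battery) → (M_FOLLOW, A_HALT)
try target_lost: (M_DROP, target_lost) → (M_FOLLOW, A_WAIT)
try target_seen: (M_DROP, target_seen) → (M_HALT, A_PING)  ← matches
try obstacle: (M_DROP, obstacle) → (M_SCAN, A_WAIT)
try bump: (M_DROP, bump) → (M_DROP, A_TURN)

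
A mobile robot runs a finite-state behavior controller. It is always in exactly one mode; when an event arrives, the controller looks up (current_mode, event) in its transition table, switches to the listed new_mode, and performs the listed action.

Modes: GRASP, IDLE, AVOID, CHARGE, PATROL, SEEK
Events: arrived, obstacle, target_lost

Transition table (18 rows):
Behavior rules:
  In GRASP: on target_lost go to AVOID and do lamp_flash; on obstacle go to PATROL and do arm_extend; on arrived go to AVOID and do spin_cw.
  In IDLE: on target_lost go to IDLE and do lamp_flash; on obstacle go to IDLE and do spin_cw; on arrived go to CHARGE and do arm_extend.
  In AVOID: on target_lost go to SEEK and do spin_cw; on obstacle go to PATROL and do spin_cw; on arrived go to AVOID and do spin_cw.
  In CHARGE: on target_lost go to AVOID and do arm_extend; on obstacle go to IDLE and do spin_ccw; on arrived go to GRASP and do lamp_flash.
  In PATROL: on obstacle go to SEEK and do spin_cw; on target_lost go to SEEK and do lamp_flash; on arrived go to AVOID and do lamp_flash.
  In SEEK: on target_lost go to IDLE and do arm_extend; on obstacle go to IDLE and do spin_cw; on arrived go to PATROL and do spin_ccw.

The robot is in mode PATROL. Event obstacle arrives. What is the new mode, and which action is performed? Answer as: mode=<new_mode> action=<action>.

current mode = PATROL; filter table to that mode:
  (PATROL, obstacle) → (SEEK, spin_cw)  ← event matches
  (PATROL, target_lost) → (SEEK, lamp_flash)
  (PATROL, arrived) → (AVOID, lamp_flash)
event = obstacle selects (SEEK, spin_cw)

mode=SEEK action=spin_cw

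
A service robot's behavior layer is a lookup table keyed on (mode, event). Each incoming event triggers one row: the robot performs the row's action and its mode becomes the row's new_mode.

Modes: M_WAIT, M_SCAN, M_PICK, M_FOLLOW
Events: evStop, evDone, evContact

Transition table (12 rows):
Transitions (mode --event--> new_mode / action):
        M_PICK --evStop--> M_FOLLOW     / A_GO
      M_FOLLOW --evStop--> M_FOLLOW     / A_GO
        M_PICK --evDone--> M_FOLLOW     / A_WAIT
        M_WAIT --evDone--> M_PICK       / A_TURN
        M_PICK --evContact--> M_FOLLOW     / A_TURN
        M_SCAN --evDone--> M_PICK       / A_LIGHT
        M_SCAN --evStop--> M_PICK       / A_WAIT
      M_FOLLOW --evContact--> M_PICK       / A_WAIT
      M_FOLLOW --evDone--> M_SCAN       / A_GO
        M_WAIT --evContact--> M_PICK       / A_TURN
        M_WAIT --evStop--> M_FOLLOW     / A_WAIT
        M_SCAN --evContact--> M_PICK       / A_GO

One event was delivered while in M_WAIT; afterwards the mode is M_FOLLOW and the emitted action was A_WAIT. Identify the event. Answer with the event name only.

evStop

try evStop: (M_WAIT, evStop) → (M_FOLLOW, A_WAIT)  ← matches
try evDone: (M_WAIT, evDone) → (M_PICK, A_TURN)
try evContact: (M_WAIT, evContact) → (M_PICK, A_TURN)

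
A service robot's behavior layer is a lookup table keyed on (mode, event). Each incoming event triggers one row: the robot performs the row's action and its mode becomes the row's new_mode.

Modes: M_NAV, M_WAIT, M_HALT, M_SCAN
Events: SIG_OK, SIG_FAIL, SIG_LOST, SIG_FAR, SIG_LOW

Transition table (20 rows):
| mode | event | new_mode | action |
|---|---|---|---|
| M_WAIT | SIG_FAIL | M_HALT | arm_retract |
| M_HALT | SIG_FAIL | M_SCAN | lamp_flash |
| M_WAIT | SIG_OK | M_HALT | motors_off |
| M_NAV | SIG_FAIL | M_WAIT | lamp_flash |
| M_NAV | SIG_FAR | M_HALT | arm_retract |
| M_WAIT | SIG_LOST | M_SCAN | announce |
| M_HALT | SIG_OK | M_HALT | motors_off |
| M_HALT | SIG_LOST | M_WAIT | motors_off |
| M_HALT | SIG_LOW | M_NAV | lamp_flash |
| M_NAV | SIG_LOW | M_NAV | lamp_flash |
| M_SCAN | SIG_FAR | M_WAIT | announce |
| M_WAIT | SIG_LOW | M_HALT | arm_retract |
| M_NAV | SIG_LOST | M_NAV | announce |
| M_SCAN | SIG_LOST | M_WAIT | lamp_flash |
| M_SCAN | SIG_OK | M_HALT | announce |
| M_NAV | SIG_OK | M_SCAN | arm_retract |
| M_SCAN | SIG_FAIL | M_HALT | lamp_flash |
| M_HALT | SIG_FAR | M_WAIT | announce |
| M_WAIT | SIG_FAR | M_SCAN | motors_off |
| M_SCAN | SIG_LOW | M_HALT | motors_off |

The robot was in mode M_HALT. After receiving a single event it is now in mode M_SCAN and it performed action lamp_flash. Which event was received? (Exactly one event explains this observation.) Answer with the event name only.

SIG_FAIL

try SIG_OK: (M_HALT, SIG_OK) → (M_HALT, motors_off)
try SIG_FAIL: (M_HALT, SIG_FAIL) → (M_SCAN, lamp_flash)  ← matches
try SIG_LOST: (M_HALT, SIG_LOST) → (M_WAIT, motors_off)
try SIG_FAR: (M_HALT, SIG_FAR) → (M_WAIT, announce)
try SIG_LOW: (M_HALT, SIG_LOW) → (M_NAV, lamp_flash)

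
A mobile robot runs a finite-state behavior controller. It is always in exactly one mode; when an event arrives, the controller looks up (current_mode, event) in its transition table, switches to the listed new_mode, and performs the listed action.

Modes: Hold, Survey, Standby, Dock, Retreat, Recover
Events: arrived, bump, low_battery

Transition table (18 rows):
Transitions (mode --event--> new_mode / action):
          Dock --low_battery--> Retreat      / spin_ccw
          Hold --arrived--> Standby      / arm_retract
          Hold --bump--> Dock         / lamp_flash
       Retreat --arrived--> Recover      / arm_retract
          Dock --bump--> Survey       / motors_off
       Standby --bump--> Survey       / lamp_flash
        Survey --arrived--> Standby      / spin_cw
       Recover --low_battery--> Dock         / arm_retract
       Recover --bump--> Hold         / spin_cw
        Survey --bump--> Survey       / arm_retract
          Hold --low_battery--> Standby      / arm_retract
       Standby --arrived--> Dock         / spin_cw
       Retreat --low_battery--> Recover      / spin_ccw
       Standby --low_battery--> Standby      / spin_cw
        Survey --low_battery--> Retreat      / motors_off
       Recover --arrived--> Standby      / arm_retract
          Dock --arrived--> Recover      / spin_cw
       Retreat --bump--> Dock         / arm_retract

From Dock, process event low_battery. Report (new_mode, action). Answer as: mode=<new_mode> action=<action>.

current mode = Dock; filter table to that mode:
  (Dock, low_battery) → (Retreat, spin_ccw)  ← event matches
  (Dock, bump) → (Survey, motors_off)
  (Dock, arrived) → (Recover, spin_cw)
event = low_battery selects (Retreat, spin_ccw)

mode=Retreat action=spin_ccw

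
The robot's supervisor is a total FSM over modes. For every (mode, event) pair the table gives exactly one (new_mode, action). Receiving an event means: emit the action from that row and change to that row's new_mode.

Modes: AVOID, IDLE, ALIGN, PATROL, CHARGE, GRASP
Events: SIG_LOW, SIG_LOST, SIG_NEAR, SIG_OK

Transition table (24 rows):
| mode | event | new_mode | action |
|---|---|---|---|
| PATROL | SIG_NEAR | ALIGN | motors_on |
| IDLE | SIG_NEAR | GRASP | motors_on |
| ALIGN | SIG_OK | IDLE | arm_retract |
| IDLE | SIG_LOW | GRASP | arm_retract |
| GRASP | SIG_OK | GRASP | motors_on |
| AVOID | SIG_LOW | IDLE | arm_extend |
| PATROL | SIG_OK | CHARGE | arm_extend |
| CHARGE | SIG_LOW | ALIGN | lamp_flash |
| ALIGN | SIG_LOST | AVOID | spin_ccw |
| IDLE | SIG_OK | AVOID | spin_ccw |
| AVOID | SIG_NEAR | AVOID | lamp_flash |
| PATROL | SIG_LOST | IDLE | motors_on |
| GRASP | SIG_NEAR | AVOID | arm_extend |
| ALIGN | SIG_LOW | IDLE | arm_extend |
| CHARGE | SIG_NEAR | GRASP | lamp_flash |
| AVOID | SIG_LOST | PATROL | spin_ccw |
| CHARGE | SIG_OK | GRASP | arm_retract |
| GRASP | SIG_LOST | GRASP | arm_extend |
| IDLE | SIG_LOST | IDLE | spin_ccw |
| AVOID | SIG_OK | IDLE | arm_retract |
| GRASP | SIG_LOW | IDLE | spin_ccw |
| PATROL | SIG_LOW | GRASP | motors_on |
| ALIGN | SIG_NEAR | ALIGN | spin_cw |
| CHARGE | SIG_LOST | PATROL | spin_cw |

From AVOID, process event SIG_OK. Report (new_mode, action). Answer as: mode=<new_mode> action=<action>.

current mode = AVOID; filter table to that mode:
  (AVOID, SIG_LOW) → (IDLE, arm_extend)
  (AVOID, SIG_NEAR) → (AVOID, lamp_flash)
  (AVOID, SIG_LOST) → (PATROL, spin_ccw)
  (AVOID, SIG_OK) → (IDLE, arm_retract)  ← event matches
event = SIG_OK selects (IDLE, arm_retract)

mode=IDLE action=arm_retract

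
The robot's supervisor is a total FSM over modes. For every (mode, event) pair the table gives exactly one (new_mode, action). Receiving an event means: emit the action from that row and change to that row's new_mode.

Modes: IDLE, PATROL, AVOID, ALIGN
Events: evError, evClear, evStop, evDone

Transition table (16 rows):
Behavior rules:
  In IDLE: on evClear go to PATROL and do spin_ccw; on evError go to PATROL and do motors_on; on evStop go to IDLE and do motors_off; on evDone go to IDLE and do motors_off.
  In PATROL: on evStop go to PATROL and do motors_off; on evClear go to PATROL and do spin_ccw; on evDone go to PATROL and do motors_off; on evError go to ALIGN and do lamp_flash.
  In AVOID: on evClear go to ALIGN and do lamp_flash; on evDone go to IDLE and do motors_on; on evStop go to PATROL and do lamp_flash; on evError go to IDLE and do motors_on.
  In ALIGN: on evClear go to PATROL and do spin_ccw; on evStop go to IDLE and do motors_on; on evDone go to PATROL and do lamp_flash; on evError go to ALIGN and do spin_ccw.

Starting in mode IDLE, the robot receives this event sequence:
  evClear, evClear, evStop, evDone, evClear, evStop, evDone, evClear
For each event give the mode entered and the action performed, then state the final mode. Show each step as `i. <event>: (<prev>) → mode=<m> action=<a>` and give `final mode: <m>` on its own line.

final mode: PATROL

1. evClear: (IDLE) → mode=PATROL action=spin_ccw
2. evClear: (PATROL) → mode=PATROL action=spin_ccw
3. evStop: (PATROL) → mode=PATROL action=motors_off
4. evDone: (PATROL) → mode=PATROL action=motors_off
5. evClear: (PATROL) → mode=PATROL action=spin_ccw
6. evStop: (PATROL) → mode=PATROL action=motors_off
7. evDone: (PATROL) → mode=PATROL action=motors_off
8. evClear: (PATROL) → mode=PATROL action=spin_ccw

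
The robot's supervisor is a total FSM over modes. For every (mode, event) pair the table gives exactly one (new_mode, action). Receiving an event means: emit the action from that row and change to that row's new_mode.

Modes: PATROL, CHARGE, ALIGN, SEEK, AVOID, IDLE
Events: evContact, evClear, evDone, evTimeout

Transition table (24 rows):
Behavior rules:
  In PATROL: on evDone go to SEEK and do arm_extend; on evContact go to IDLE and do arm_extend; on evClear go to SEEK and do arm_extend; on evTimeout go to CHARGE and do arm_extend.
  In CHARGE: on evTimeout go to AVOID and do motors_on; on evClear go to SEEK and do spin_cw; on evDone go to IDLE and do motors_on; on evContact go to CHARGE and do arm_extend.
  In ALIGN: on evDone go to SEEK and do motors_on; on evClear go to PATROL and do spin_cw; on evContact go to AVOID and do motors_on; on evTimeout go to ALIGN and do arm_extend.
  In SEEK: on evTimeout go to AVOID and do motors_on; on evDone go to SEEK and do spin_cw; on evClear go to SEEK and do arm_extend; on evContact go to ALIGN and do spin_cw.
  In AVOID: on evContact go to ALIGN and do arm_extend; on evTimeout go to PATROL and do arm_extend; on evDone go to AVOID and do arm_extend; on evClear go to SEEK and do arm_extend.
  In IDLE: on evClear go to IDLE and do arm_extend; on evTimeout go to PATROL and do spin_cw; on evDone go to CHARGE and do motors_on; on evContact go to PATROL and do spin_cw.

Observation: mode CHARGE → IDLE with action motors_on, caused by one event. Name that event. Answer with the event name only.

evDone

try evContact: (CHARGE, evContact) → (CHARGE, arm_extend)
try evClear: (CHARGE, evClear) → (SEEK, spin_cw)
try evDone: (CHARGE, evDone) → (IDLE, motors_on)  ← matches
try evTimeout: (CHARGE, evTimeout) → (AVOID, motors_on)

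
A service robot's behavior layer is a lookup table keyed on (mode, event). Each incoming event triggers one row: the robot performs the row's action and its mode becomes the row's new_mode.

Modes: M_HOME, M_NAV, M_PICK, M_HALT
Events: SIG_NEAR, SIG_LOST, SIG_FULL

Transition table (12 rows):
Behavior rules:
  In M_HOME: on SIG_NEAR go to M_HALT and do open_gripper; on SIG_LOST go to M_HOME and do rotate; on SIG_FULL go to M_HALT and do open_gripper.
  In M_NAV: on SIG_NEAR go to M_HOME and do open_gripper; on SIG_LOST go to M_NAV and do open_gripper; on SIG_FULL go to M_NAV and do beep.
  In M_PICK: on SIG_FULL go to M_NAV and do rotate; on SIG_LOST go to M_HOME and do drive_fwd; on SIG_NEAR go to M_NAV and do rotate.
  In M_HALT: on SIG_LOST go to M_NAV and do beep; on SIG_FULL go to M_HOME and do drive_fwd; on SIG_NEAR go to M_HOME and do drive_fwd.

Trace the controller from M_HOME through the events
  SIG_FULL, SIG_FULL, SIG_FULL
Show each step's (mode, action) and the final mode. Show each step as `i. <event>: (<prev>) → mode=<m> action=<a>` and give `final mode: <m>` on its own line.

final mode: M_HALT

1. SIG_FULL: (M_HOME) → mode=M_HALT action=open_gripper
2. SIG_FULL: (M_HALT) → mode=M_HOME action=drive_fwd
3. SIG_FULL: (M_HOME) → mode=M_HALT action=open_gripper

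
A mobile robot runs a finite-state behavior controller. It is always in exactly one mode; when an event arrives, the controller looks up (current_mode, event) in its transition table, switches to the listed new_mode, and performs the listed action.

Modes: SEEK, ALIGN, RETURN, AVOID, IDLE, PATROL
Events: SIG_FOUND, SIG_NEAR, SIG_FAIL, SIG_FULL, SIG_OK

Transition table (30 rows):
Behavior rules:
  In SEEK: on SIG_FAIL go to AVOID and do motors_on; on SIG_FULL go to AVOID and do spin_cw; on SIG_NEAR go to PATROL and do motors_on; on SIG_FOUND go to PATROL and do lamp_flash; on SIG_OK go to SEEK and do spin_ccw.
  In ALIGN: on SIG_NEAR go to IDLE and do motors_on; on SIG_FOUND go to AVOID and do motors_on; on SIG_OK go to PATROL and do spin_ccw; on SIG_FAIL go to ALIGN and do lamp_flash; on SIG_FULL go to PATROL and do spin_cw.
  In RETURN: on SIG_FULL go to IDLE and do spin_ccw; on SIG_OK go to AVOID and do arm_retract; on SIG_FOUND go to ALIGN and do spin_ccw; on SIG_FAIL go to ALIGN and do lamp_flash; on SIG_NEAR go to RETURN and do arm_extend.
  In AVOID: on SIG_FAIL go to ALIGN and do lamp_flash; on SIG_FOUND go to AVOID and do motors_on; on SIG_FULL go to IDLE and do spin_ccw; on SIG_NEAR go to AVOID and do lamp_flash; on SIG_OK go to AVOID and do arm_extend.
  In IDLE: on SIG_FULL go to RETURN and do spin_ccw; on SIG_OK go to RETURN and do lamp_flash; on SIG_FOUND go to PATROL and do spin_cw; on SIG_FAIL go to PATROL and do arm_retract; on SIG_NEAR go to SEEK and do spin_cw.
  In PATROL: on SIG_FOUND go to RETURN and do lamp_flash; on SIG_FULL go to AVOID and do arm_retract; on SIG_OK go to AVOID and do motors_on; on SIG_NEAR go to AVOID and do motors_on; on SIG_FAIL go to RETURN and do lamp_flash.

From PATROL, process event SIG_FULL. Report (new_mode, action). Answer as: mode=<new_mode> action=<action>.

mode=AVOID action=arm_retract

current mode = PATROL; filter table to that mode:
  (PATROL, SIG_FOUND) → (RETURN, lamp_flash)
  (PATROL, SIG_FULL) → (AVOID, arm_retract)  ← event matches
  (PATROL, SIG_OK) → (AVOID, motors_on)
  (PATROL, SIG_NEAR) → (AVOID, motors_on)
  (PATROL, SIG_FAIL) → (RETURN, lamp_flash)
event = SIG_FULL selects (AVOID, arm_retract)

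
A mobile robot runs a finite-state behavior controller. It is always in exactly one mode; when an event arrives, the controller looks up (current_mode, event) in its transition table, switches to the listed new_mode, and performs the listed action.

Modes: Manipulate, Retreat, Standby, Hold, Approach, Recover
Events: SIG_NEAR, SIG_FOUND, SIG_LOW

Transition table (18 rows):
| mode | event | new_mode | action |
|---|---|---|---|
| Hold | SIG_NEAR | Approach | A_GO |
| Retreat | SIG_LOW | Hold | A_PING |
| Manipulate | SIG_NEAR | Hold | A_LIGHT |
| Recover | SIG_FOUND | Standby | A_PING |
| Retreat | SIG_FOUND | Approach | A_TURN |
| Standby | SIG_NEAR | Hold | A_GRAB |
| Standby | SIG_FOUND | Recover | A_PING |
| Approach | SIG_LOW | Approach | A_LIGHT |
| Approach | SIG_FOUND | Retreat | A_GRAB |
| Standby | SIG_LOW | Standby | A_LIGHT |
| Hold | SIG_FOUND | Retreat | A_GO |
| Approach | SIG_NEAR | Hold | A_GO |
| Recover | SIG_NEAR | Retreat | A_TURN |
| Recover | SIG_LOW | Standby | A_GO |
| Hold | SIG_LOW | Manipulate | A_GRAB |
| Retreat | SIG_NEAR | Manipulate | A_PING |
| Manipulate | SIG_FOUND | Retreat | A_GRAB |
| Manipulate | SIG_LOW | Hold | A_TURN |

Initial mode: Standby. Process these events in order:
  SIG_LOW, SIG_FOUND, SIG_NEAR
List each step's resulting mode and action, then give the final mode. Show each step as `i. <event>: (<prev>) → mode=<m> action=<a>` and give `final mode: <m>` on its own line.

final mode: Retreat

1. SIG_LOW: (Standby) → mode=Standby action=A_LIGHT
2. SIG_FOUND: (Standby) → mode=Recover action=A_PING
3. SIG_NEAR: (Recover) → mode=Retreat action=A_TURN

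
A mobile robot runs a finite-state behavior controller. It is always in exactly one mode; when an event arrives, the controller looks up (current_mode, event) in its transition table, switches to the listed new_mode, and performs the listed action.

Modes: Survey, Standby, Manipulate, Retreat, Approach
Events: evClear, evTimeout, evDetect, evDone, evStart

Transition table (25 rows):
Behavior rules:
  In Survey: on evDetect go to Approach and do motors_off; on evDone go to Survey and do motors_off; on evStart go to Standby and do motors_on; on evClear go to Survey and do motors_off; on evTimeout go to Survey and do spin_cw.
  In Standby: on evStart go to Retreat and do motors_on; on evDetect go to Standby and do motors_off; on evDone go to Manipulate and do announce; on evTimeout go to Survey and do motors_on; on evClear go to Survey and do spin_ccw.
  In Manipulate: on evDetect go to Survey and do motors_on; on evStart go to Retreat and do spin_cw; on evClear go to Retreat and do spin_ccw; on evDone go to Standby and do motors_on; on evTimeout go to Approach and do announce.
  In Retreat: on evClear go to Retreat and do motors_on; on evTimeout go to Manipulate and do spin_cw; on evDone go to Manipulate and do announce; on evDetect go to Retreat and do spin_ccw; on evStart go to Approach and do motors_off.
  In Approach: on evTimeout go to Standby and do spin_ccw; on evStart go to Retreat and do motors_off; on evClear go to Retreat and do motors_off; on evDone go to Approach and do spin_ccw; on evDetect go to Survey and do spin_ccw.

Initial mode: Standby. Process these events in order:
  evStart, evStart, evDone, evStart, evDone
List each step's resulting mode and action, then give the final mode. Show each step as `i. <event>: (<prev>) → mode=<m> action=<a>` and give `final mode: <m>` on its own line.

final mode: Manipulate

1. evStart: (Standby) → mode=Retreat action=motors_on
2. evStart: (Retreat) → mode=Approach action=motors_off
3. evDone: (Approach) → mode=Approach action=spin_ccw
4. evStart: (Approach) → mode=Retreat action=motors_off
5. evDone: (Retreat) → mode=Manipulate action=announce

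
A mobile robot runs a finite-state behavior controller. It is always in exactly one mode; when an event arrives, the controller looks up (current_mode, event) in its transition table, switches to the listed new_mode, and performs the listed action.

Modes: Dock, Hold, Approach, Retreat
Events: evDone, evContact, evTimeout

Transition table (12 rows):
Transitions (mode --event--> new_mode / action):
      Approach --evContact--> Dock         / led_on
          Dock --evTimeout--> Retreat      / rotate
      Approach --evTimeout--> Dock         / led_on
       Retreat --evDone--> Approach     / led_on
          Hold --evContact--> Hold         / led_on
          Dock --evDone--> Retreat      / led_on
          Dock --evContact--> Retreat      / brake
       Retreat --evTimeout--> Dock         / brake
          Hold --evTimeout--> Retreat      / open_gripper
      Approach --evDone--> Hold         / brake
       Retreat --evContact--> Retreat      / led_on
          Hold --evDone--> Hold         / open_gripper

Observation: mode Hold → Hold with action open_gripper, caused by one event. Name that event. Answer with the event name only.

try evDone: (Hold, evDone) → (Hold, open_gripper)  ← matches
try evContact: (Hold, evContact) → (Hold, led_on)
try evTimeout: (Hold, evTimeout) → (Retreat, open_gripper)

evDone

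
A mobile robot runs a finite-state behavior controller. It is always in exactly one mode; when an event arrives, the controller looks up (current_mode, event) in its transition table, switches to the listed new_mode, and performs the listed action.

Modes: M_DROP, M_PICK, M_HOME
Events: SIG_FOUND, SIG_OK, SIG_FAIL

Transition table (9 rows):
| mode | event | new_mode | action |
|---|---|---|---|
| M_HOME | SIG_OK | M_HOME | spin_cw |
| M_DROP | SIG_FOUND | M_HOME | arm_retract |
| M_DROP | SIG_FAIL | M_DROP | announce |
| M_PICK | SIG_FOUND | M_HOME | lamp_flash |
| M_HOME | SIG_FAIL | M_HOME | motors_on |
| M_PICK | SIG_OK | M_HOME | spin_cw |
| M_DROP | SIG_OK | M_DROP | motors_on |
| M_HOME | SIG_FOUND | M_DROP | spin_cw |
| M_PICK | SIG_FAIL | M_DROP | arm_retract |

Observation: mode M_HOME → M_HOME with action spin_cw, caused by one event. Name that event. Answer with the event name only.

SIG_OK

try SIG_FOUND: (M_HOME, SIG_FOUND) → (M_DROP, spin_cw)
try SIG_OK: (M_HOME, SIG_OK) → (M_HOME, spin_cw)  ← matches
try SIG_FAIL: (M_HOME, SIG_FAIL) → (M_HOME, motors_on)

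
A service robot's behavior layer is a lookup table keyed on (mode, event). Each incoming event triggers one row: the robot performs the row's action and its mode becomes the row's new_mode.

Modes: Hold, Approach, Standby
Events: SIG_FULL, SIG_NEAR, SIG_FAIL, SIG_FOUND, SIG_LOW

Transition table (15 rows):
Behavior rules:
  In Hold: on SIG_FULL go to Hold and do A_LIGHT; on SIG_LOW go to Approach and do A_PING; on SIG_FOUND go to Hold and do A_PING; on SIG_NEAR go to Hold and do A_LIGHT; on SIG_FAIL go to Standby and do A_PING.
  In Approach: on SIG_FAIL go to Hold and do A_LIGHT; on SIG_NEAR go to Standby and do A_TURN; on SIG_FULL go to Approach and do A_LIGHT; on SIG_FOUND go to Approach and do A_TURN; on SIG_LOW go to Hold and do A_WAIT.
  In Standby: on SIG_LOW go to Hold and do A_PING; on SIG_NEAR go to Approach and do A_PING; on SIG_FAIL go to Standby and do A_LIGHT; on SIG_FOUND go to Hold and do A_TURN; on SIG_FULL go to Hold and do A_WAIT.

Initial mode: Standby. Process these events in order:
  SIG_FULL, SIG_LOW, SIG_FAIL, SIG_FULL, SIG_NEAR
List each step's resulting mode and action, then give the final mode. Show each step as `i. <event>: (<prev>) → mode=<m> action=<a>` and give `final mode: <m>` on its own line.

final mode: Hold

1. SIG_FULL: (Standby) → mode=Hold action=A_WAIT
2. SIG_LOW: (Hold) → mode=Approach action=A_PING
3. SIG_FAIL: (Approach) → mode=Hold action=A_LIGHT
4. SIG_FULL: (Hold) → mode=Hold action=A_LIGHT
5. SIG_NEAR: (Hold) → mode=Hold action=A_LIGHT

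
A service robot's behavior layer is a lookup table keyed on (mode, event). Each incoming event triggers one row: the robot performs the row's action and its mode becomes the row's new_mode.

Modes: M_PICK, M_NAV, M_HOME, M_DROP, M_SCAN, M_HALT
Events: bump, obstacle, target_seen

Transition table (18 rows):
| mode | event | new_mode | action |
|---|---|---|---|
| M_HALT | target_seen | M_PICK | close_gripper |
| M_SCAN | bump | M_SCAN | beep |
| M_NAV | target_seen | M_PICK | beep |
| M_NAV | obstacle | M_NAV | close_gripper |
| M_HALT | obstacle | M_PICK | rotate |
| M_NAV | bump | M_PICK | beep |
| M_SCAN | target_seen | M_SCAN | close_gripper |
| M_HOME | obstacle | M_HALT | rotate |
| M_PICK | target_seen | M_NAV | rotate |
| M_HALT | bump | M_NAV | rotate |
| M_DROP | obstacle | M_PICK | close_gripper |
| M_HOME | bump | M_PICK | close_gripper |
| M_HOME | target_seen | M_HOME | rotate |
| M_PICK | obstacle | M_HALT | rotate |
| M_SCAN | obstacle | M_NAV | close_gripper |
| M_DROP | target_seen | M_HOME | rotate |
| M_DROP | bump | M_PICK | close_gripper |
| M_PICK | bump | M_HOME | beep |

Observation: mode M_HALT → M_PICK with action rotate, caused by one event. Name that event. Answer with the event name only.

try bump: (M_HALT, bump) → (M_NAV, rotate)
try obstacle: (M_HALT, obstacle) → (M_PICK, rotate)  ← matches
try target_seen: (M_HALT, target_seen) → (M_PICK, close_gripper)

obstacle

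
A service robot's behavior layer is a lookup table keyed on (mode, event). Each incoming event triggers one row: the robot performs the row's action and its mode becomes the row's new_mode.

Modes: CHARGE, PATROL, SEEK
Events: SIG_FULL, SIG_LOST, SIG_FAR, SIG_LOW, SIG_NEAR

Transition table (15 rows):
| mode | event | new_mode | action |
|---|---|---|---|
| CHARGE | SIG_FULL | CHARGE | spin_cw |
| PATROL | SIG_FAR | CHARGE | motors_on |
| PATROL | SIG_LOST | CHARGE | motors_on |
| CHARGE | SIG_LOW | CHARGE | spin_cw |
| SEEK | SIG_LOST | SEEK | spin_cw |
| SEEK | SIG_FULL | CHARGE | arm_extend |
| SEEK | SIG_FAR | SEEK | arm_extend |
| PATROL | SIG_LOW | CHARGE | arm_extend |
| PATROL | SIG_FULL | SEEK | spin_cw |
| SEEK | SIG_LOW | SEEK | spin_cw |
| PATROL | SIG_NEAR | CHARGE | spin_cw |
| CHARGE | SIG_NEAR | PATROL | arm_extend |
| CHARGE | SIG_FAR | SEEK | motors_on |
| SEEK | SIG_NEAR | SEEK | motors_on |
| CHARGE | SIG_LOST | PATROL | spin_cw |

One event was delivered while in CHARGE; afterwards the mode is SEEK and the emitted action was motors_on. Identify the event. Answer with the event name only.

try SIG_FULL: (CHARGE, SIG_FULL) → (CHARGE, spin_cw)
try SIG_LOST: (CHARGE, SIG_LOST) → (PATROL, spin_cw)
try SIG_FAR: (CHARGE, SIG_FAR) → (SEEK, motors_on)  ← matches
try SIG_LOW: (CHARGE, SIG_LOW) → (CHARGE, spin_cw)
try SIG_NEAR: (CHARGE, SIG_NEAR) → (PATROL, arm_extend)

SIG_FAR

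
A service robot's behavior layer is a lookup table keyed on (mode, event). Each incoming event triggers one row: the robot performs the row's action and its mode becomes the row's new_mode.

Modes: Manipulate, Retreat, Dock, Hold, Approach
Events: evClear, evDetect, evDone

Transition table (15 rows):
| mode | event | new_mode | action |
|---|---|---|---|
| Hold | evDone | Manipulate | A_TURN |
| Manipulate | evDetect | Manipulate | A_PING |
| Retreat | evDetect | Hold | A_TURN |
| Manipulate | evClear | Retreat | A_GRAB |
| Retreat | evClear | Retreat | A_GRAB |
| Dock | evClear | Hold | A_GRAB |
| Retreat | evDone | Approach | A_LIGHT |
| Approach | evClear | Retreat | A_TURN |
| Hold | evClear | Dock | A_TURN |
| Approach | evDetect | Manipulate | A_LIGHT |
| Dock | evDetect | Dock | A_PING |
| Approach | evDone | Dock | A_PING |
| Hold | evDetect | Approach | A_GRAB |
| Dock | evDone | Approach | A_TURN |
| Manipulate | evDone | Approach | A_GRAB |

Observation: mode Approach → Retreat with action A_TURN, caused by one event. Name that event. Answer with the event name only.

evClear

try evClear: (Approach, evClear) → (Retreat, A_TURN)  ← matches
try evDetect: (Approach, evDetect) → (Manipulate, A_LIGHT)
try evDone: (Approach, evDone) → (Dock, A_PING)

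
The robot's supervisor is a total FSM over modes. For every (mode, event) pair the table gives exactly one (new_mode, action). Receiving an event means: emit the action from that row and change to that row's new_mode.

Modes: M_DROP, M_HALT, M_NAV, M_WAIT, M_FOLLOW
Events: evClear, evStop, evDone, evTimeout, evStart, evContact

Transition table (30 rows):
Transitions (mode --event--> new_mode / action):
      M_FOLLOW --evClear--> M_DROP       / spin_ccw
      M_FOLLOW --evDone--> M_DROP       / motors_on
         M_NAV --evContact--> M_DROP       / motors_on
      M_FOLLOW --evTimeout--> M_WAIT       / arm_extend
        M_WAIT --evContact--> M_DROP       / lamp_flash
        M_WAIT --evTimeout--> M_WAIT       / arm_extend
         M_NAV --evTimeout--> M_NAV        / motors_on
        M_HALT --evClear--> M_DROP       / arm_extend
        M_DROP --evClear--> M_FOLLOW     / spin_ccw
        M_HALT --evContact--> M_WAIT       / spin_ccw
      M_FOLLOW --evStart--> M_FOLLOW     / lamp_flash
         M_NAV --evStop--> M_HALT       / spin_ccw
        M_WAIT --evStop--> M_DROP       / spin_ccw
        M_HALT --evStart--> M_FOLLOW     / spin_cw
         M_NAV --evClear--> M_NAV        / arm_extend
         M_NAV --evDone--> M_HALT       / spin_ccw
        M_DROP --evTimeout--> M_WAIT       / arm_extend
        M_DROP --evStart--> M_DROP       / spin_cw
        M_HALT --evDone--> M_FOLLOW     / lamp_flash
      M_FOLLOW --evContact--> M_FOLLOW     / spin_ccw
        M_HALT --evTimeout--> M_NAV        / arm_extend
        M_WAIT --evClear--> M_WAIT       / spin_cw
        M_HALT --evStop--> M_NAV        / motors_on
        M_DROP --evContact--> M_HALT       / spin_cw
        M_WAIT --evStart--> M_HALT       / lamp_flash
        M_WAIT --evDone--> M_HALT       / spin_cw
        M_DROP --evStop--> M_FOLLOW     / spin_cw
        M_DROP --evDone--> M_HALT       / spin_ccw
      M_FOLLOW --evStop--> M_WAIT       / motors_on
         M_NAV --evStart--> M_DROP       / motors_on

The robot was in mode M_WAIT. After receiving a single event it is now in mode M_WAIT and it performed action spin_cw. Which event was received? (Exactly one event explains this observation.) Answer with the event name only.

try evClear: (M_WAIT, evClear) → (M_WAIT, spin_cw)  ← matches
try evStop: (M_WAIT, evStop) → (M_DROP, spin_ccw)
try evDone: (M_WAIT, evDone) → (M_HALT, spin_cw)
try evTimeout: (M_WAIT, evTimeout) → (M_WAIT, arm_extend)
try evStart: (M_WAIT, evStart) → (M_HALT, lamp_flash)
try evContact: (M_WAIT, evContact) → (M_DROP, lamp_flash)

evClear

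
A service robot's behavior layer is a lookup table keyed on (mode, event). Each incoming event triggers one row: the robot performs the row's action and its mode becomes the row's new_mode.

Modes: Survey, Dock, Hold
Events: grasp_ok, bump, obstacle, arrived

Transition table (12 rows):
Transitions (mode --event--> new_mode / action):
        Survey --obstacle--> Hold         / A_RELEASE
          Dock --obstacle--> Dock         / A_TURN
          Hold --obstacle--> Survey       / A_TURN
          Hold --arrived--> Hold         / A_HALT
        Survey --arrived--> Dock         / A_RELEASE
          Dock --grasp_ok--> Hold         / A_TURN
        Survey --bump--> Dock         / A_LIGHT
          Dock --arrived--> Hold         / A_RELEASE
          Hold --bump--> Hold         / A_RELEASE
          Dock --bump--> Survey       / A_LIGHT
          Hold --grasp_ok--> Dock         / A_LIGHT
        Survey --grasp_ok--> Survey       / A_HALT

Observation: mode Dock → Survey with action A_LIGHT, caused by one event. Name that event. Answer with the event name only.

try grasp_ok: (Dock, grasp_ok) → (Hold, A_TURN)
try bump: (Dock, bump) → (Survey, A_LIGHT)  ← matches
try obstacle: (Dock, obstacle) → (Dock, A_TURN)
try arrived: (Dock, arrived) → (Hold, A_RELEASE)

bump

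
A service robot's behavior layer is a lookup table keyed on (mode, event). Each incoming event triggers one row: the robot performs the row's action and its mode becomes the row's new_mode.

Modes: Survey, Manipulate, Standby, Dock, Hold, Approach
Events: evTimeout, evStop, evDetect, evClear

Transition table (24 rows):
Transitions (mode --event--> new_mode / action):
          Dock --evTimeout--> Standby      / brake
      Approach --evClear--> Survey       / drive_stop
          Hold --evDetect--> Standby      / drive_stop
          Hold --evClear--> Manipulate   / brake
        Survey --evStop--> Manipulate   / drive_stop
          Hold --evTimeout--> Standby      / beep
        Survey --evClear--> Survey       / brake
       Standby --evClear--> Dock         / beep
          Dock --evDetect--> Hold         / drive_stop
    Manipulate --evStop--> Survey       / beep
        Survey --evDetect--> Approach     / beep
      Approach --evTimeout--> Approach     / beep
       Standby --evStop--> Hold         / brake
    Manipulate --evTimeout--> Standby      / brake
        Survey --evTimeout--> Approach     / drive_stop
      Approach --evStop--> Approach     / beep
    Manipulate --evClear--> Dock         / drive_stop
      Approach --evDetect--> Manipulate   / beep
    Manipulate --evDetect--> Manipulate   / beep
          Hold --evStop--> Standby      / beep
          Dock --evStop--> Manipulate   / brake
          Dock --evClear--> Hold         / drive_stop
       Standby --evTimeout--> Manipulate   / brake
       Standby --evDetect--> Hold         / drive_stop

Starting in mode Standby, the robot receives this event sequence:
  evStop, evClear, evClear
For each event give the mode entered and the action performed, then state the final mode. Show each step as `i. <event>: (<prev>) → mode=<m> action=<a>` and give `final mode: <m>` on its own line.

final mode: Dock

1. evStop: (Standby) → mode=Hold action=brake
2. evClear: (Hold) → mode=Manipulate action=brake
3. evClear: (Manipulate) → mode=Dock action=drive_stop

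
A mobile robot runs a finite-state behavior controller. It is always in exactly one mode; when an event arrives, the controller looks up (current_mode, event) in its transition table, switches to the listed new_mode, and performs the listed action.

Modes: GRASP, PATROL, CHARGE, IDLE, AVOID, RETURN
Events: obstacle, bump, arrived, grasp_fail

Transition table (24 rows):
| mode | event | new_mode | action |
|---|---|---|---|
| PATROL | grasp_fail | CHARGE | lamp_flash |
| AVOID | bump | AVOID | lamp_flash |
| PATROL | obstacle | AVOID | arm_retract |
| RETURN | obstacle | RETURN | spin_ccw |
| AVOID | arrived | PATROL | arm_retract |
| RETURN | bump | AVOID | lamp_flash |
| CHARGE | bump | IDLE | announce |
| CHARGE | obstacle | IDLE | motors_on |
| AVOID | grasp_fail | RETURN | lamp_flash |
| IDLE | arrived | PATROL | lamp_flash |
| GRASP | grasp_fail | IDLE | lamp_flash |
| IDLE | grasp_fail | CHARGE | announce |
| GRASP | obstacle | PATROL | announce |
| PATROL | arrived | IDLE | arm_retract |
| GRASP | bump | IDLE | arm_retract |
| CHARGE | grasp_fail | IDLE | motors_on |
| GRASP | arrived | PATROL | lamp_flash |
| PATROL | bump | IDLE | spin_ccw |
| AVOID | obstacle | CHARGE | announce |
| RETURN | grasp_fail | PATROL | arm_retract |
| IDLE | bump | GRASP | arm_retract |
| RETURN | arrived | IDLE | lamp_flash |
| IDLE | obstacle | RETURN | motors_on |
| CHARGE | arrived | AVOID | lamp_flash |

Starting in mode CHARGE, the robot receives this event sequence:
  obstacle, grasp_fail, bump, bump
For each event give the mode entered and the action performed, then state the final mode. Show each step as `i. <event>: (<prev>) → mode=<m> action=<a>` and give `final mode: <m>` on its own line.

1. obstacle: (CHARGE) → mode=IDLE action=motors_on
2. grasp_fail: (IDLE) → mode=CHARGE action=announce
3. bump: (CHARGE) → mode=IDLE action=announce
4. bump: (IDLE) → mode=GRASP action=arm_retract

final mode: GRASP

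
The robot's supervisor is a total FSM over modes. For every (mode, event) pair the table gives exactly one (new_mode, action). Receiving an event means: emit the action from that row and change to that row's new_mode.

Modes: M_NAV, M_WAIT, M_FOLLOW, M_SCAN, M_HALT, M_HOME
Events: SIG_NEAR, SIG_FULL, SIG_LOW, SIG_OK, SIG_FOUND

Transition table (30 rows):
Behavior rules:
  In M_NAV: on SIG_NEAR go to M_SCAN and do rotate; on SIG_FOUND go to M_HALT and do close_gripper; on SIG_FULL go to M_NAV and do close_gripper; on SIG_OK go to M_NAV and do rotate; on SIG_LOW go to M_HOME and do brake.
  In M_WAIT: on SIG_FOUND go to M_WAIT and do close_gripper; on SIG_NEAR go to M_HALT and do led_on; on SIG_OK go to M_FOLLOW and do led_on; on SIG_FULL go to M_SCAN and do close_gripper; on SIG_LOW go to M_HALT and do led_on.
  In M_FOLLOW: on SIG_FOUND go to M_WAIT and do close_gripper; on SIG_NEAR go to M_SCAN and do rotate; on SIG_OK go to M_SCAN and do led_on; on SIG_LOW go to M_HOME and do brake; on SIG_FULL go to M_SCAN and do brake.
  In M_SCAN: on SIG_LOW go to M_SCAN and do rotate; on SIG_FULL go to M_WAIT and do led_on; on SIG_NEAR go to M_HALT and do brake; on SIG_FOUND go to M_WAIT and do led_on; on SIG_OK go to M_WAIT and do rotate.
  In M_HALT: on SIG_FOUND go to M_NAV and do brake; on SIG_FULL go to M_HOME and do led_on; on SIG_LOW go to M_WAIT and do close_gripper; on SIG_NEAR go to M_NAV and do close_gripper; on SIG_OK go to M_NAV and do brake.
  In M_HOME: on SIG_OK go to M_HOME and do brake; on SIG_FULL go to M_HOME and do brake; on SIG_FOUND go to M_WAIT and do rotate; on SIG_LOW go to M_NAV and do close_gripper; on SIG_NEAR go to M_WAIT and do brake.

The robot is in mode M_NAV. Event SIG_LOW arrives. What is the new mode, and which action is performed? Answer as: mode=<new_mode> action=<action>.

mode=M_HOME action=brake

current mode = M_NAV; filter table to that mode:
  (M_NAV, SIG_NEAR) → (M_SCAN, rotate)
  (M_NAV, SIG_FOUND) → (M_HALT, close_gripper)
  (M_NAV, SIG_FULL) → (M_NAV, close_gripper)
  (M_NAV, SIG_OK) → (M_NAV, rotate)
  (M_NAV, SIG_LOW) → (M_HOME, brake)  ← event matches
event = SIG_LOW selects (M_HOME, brake)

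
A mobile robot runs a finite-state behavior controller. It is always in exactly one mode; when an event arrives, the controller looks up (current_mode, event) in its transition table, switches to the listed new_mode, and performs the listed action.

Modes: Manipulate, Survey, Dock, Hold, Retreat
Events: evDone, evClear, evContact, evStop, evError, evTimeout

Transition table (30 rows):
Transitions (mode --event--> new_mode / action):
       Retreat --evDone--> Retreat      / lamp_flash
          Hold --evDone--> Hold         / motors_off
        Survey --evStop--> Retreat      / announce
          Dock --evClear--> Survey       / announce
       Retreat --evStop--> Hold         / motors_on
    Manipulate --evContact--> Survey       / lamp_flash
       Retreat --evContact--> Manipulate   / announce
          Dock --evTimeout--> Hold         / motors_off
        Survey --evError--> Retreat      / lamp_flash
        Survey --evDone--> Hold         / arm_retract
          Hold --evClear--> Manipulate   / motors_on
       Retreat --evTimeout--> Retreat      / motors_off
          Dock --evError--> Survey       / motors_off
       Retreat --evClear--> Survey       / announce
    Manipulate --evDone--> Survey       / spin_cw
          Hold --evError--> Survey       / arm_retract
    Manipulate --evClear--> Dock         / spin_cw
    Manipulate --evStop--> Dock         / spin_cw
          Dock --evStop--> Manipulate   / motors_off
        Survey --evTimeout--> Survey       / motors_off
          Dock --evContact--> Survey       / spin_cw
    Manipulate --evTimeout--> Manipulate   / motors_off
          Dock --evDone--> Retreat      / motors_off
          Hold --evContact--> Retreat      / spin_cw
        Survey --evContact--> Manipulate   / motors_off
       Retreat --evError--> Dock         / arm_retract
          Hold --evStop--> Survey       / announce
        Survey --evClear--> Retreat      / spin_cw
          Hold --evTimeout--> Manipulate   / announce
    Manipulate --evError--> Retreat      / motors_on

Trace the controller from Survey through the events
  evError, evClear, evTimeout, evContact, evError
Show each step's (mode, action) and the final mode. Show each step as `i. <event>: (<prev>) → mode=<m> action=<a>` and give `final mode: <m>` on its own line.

1. evError: (Survey) → mode=Retreat action=lamp_flash
2. evClear: (Retreat) → mode=Survey action=announce
3. evTimeout: (Survey) → mode=Survey action=motors_off
4. evContact: (Survey) → mode=Manipulate action=motors_off
5. evError: (Manipulate) → mode=Retreat action=motors_on

final mode: Retreat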